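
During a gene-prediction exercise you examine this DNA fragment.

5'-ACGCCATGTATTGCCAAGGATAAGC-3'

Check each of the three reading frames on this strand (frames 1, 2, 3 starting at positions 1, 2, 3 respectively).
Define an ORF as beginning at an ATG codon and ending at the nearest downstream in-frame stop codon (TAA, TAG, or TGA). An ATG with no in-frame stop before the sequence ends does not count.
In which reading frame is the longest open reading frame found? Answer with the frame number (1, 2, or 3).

3

Frame 1: ACG CCA TGT ATT GCC AAG GAT AAG — no ATG→stop ORF.
Frame 2: CGC CAT GTA TTG CCA AGG ATA AGC — no ATG→stop ORF.
Frame 3: GCC ATG TAT TGC CAA GGA TAA — ATG at 6, stop TAA at 21 → 18 nt.
Longest ORF is 18 nt in frame 3 (positions 6–23).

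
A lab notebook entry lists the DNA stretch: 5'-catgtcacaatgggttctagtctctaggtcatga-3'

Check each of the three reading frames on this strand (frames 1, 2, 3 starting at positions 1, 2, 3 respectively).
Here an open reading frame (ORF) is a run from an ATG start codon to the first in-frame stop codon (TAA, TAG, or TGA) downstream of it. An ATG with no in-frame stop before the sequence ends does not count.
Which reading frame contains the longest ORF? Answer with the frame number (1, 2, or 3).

Frame 1: CAT GTC ACA ATG GGT TCT AGT CTC TAG GTC ATG — ATG at 10, stop TAG at 25 → 18 nt.
Frame 2: ATG TCA CAA TGG GTT CTA GTC TCT AGG TCA TGA — ATG at 2, stop TGA at 32 → 33 nt.
Frame 3: TGT CAC AAT GGG TTC TAG TCT CTA GGT CAT — no ATG→stop ORF.
Longest ORF is 33 nt in frame 2 (positions 2–34).

2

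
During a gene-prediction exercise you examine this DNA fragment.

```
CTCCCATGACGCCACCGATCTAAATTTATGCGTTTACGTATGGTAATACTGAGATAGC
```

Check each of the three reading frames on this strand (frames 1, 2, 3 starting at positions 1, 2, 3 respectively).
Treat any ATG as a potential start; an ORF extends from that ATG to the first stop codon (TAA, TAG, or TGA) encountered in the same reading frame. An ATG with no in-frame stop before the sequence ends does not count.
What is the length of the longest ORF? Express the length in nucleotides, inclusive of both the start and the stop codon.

30

Frame 1: CTC CCA TGA CGC CAC CGA TCT AAA TTT ATG CGT TTA CGT ATG GTA ATA CTG AGA TAG — ATG at 28, stop TAG at 55 → 30 nt; ATG at 40, stop TAG at 55 → 18 nt.
Frame 2: TCC CAT GAC GCC ACC GAT CTA AAT TTA TGC GTT TAC GTA TGG TAA TAC TGA GAT AGC — no ATG→stop ORF.
Frame 3: CCC ATG ACG CCA CCG ATC TAA ATT TAT GCG TTT ACG TAT GGT AAT ACT GAG ATA — ATG at 6, stop TAA at 21 → 18 nt.
Longest: frame 1, positions 28–57, 30 nt = 10 codons = 9 aa. → 30 nucleotides.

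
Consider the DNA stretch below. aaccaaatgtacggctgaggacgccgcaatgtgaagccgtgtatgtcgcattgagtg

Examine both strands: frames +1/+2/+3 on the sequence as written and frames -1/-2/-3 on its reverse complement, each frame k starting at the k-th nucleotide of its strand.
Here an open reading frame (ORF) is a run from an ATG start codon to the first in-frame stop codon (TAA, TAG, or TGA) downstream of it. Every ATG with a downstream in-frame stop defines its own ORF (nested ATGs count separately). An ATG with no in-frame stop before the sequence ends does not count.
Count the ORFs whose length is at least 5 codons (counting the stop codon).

0

Reverse complement (5'→3'): CACTCAATGCGACATACACGGCTTCACATTGCGGCGTCCTCAGCCGTACATTTGGTT
Frame +1: AAC CAA ATG TAC GGC TGA GGA CGC CGC AAT GTG AAG CCG TGT ATG TCG CAT TGA GTG — ATG at 7, stop TGA at 16 → 12 nt; ATG at 43, stop TGA at 52 → 12 nt.
Frame +2: ACC AAA TGT ACG GCT GAG GAC GCC GCA ATG TGA AGC CGT GTA TGT CGC ATT GAG — ATG at 29, stop TGA at 32 → 6 nt.
Frame +3: CCA AAT GTA CGG CTG AGG ACG CCG CAA TGT GAA GCC GTG TAT GTC GCA TTG AGT — no ATG→stop ORF.
Frame -1: CAC TCA ATG CGA CAT ACA CGG CTT CAC ATT GCG GCG TCC TCA GCC GTA CAT TTG GTT — no ATG→stop ORF.
Frame -2: ACT CAA TGC GAC ATA CAC GGC TTC ACA TTG CGG CGT CCT CAG CCG TAC ATT TGG — no ATG→stop ORF.
Frame -3: CTC AAT GCG ACA TAC ACG GCT TCA CAT TGC GGC GTC CTC AGC CGT ACA TTT GGT — no ATG→stop ORF.
No ORF reaches 5 codons. Count = 0.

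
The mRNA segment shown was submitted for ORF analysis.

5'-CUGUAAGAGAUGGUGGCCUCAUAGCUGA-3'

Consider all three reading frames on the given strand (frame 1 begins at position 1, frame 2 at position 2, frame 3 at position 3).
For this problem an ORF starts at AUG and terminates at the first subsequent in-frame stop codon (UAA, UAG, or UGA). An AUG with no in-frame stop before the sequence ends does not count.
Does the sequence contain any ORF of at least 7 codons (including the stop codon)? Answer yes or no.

no

Frame 1: CUG UAA GAG AUG GUG GCC UCA UAG CUG — AUG at 10, stop UAG at 22 → 15 nt.
Frame 2: UGU AAG AGA UGG UGG CCU CAU AGC UGA — no AUG→stop ORF.
Frame 3: GUA AGA GAU GGU GGC CUC AUA GCU — no AUG→stop ORF.
Largest ORF found is 5 codons < 7, so no.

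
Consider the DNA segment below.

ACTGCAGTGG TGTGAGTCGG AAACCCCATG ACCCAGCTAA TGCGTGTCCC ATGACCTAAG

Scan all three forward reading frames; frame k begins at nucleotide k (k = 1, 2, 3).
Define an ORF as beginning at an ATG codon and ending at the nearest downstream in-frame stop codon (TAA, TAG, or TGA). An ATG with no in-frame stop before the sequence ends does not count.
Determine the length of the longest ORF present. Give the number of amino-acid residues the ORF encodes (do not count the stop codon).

Frame 1: ACT GCA GTG GTG TGA GTC GGA AAC CCC ATG ACC CAG CTA ATG CGT GTC CCA TGA CCT AAG — ATG at 28, stop TGA at 52 → 27 nt; ATG at 40, stop TGA at 52 → 15 nt.
Frame 2: CTG CAG TGG TGT GAG TCG GAA ACC CCA TGA CCC AGC TAA TGC GTG TCC CAT GAC CTA — no ATG→stop ORF.
Frame 3: TGC AGT GGT GTG AGT CGG AAA CCC CAT GAC CCA GCT AAT GCG TGT CCC ATG ACC TAA — ATG at 51, stop TAA at 57 → 9 nt.
Longest: frame 1, positions 28–54, 27 nt = 9 codons = 8 aa. → 8 amino acids.

8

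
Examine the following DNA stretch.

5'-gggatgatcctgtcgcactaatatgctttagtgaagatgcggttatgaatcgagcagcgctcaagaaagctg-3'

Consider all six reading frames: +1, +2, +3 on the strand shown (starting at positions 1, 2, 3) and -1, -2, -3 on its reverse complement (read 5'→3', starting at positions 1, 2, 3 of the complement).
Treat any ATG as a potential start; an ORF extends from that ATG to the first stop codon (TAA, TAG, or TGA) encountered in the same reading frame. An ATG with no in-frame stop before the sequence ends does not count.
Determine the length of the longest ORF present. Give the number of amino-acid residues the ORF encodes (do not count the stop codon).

Reverse complement (5'→3'): CAGCTTTCTTGAGCGCTGCTCGATTCATAACCGCATCTTCACTAAAGCATATTAGTGCGACAGGATCATCCC
Frame +1: GGG ATG ATC CTG TCG CAC TAA TAT GCT TTA GTG AAG ATG CGG TTA TGA ATC GAG CAG CGC TCA AGA AAG CTG — ATG at 4, stop TAA at 19 → 18 nt; ATG at 37, stop TGA at 46 → 12 nt.
Frame +2: GGA TGA TCC TGT CGC ACT AAT ATG CTT TAG TGA AGA TGC GGT TAT GAA TCG AGC AGC GCT CAA GAA AGC — ATG at 23, stop TAG at 29 → 9 nt.
Frame +3: GAT GAT CCT GTC GCA CTA ATA TGC TTT AGT GAA GAT GCG GTT ATG AAT CGA GCA GCG CTC AAG AAA GCT — no ATG→stop ORF.
Frame -1: CAG CTT TCT TGA GCG CTG CTC GAT TCA TAA CCG CAT CTT CAC TAA AGC ATA TTA GTG CGA CAG GAT CAT CCC — no ATG→stop ORF.
Frame -2: AGC TTT CTT GAG CGC TGC TCG ATT CAT AAC CGC ATC TTC ACT AAA GCA TAT TAG TGC GAC AGG ATC ATC — no ATG→stop ORF.
Frame -3: GCT TTC TTG AGC GCT GCT CGA TTC ATA ACC GCA TCT TCA CTA AAG CAT ATT AGT GCG ACA GGA TCA TCC — no ATG→stop ORF.
Longest: frame +1, positions 4–21, 18 nt = 6 codons = 5 aa. → 5 amino acids.

5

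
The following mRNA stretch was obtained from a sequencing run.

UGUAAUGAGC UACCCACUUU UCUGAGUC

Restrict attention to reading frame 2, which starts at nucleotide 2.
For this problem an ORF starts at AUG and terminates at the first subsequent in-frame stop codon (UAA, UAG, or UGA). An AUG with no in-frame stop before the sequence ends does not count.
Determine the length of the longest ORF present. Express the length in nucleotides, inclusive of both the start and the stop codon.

Frame 2: GUA AUG AGC UAC CCA CUU UUC UGA GUC — AUG at 5, stop UGA at 23 → 21 nt.
Longest: frame 2, positions 5–25, 21 nt = 7 codons = 6 aa. → 21 nucleotides.

21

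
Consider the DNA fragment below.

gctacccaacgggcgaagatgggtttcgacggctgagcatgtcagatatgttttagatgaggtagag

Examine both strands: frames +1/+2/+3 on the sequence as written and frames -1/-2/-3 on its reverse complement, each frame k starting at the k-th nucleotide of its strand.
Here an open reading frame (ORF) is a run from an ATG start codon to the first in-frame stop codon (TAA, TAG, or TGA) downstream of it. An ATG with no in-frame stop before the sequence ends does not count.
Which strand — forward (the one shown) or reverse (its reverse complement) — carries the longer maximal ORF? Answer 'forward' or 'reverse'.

reverse

Reverse complement (5'→3'): CTCTACCTCATCTAAAACATATCTGACATGCTCAGCCGTCGAAACCCATCTTCGCCCGTTGGGTAGC
Frame +1: GCT ACC CAA CGG GCG AAG ATG GGT TTC GAC GGC TGA GCA TGT CAG ATA TGT TTT AGA TGA GGT AGA — ATG at 19, stop TGA at 34 → 18 nt.
Frame +2: CTA CCC AAC GGG CGA AGA TGG GTT TCG ACG GCT GAG CAT GTC AGA TAT GTT TTA GAT GAG GTA GAG — no ATG→stop ORF.
Frame +3: TAC CCA ACG GGC GAA GAT GGG TTT CGA CGG CTG AGC ATG TCA GAT ATG TTT TAG ATG AGG TAG — ATG at 39, stop TAG at 54 → 18 nt; ATG at 48, stop TAG at 54 → 9 nt; ATG at 57, stop TAG at 63 → 9 nt.
Frame -1: CTC TAC CTC ATC TAA AAC ATA TCT GAC ATG CTC AGC CGT CGA AAC CCA TCT TCG CCC GTT GGG TAG — ATG at 28, stop TAG at 64 → 39 nt.
Frame -2: TCT ACC TCA TCT AAA ACA TAT CTG ACA TGC TCA GCC GTC GAA ACC CAT CTT CGC CCG TTG GGT AGC — no ATG→stop ORF.
Frame -3: CTA CCT CAT CTA AAA CAT ATC TGA CAT GCT CAG CCG TCG AAA CCC ATC TTC GCC CGT TGG GTA — no ATG→stop ORF.
Forward-strand max 18 nt; reverse-strand max 39 nt. The reverse strand has the longer ORF.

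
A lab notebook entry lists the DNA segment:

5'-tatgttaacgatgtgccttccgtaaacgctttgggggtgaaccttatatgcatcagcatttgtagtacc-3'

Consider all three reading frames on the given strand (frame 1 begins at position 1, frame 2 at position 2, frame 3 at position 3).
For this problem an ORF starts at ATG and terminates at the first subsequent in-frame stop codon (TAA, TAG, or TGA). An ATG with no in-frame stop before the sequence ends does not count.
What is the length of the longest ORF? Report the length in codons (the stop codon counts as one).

8

Frame 1: TAT GTT AAC GAT GTG CCT TCC GTA AAC GCT TTG GGG GTG AAC CTT ATA TGC ATC AGC ATT TGT AGT ACC — no ATG→stop ORF.
Frame 2: ATG TTA ACG ATG TGC CTT CCG TAA ACG CTT TGG GGG TGA ACC TTA TAT GCA TCA GCA TTT GTA GTA — ATG at 2, stop TAA at 23 → 24 nt; ATG at 11, stop TAA at 23 → 15 nt.
Frame 3: TGT TAA CGA TGT GCC TTC CGT AAA CGC TTT GGG GGT GAA CCT TAT ATG CAT CAG CAT TTG TAG TAC — ATG at 48, stop TAG at 63 → 18 nt.
Longest: frame 2, positions 2–25, 24 nt = 8 codons = 7 aa. → 8 codons.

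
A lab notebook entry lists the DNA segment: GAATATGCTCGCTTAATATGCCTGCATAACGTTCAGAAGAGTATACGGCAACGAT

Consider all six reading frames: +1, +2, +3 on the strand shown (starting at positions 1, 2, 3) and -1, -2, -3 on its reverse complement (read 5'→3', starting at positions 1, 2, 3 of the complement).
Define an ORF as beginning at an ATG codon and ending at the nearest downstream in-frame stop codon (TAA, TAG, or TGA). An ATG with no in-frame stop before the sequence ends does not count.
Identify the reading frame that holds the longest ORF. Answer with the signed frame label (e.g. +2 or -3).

-2

Reverse complement (5'→3'): ATCGTTGCCGTATACTCTTCTGAACGTTATGCAGGCATATTAAGCGAGCATATTC
Frame +1: GAA TAT GCT CGC TTA ATA TGC CTG CAT AAC GTT CAG AAG AGT ATA CGG CAA CGA — no ATG→stop ORF.
Frame +2: AAT ATG CTC GCT TAA TAT GCC TGC ATA ACG TTC AGA AGA GTA TAC GGC AAC GAT — ATG at 5, stop TAA at 14 → 12 nt.
Frame +3: ATA TGC TCG CTT AAT ATG CCT GCA TAA CGT TCA GAA GAG TAT ACG GCA ACG — ATG at 18, stop TAA at 27 → 12 nt.
Frame -1: ATC GTT GCC GTA TAC TCT TCT GAA CGT TAT GCA GGC ATA TTA AGC GAG CAT ATT — no ATG→stop ORF.
Frame -2: TCG TTG CCG TAT ACT CTT CTG AAC GTT ATG CAG GCA TAT TAA GCG AGC ATA TTC — ATG at 29, stop TAA at 41 → 15 nt.
Frame -3: CGT TGC CGT ATA CTC TTC TGA ACG TTA TGC AGG CAT ATT AAG CGA GCA TAT — no ATG→stop ORF.
Longest ORF is 15 nt in frame -2 (positions 29–43).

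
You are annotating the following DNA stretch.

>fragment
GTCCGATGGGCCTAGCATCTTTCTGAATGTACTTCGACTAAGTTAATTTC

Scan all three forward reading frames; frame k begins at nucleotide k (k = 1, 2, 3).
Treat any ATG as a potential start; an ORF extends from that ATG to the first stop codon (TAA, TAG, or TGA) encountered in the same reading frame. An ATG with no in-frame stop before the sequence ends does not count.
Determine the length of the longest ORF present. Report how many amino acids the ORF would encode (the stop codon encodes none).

6

Frame 1: GTC CGA TGG GCC TAG CAT CTT TCT GAA TGT ACT TCG ACT AAG TTA ATT — no ATG→stop ORF.
Frame 2: TCC GAT GGG CCT AGC ATC TTT CTG AAT GTA CTT CGA CTA AGT TAA TTT — no ATG→stop ORF.
Frame 3: CCG ATG GGC CTA GCA TCT TTC TGA ATG TAC TTC GAC TAA GTT AAT TTC — ATG at 6, stop TGA at 24 → 21 nt; ATG at 27, stop TAA at 39 → 15 nt.
Longest: frame 3, positions 6–26, 21 nt = 7 codons = 6 aa. → 6 amino acids.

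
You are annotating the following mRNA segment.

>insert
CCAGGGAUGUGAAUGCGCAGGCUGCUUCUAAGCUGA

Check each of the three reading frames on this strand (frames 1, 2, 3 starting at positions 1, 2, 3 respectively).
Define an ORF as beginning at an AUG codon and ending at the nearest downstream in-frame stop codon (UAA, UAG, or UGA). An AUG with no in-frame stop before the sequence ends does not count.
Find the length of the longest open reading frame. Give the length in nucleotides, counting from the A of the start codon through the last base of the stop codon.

24

Frame 1: CCA GGG AUG UGA AUG CGC AGG CUG CUU CUA AGC UGA — AUG at 7, stop UGA at 10 → 6 nt; AUG at 13, stop UGA at 34 → 24 nt.
Frame 2: CAG GGA UGU GAA UGC GCA GGC UGC UUC UAA GCU — no AUG→stop ORF.
Frame 3: AGG GAU GUG AAU GCG CAG GCU GCU UCU AAG CUG — no AUG→stop ORF.
Longest: frame 1, positions 13–36, 24 nt = 8 codons = 7 aa. → 24 nucleotides.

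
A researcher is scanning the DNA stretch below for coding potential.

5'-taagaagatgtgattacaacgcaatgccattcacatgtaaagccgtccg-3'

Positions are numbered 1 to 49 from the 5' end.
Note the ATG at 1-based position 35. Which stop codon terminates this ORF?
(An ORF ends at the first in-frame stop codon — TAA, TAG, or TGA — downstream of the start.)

Codons from position 35: ATG (35–37), TAA (38–40).
The first in-frame stop codon is TAA.

TAA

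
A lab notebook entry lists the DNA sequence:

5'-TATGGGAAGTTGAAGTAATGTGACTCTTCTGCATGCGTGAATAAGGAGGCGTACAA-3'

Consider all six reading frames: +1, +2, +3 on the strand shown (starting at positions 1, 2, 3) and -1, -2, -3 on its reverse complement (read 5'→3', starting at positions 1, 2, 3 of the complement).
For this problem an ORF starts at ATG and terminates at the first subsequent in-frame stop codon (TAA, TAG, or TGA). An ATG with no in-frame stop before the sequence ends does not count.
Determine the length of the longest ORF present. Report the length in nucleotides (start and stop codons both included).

Reverse complement (5'→3'): TTGTACGCCTCCTTATTCACGCATGCAGAAGAGTCACATTACTTCAACTTCCCATA
Frame +1: TAT GGG AAG TTG AAG TAA TGT GAC TCT TCT GCA TGC GTG AAT AAG GAG GCG TAC — no ATG→stop ORF.
Frame +2: ATG GGA AGT TGA AGT AAT GTG ACT CTT CTG CAT GCG TGA ATA AGG AGG CGT ACA — ATG at 2, stop TGA at 11 → 12 nt.
Frame +3: TGG GAA GTT GAA GTA ATG TGA CTC TTC TGC ATG CGT GAA TAA GGA GGC GTA CAA — ATG at 18, stop TGA at 21 → 6 nt; ATG at 33, stop TAA at 42 → 12 nt.
Frame -1: TTG TAC GCC TCC TTA TTC ACG CAT GCA GAA GAG TCA CAT TAC TTC AAC TTC CCA — no ATG→stop ORF.
Frame -2: TGT ACG CCT CCT TAT TCA CGC ATG CAG AAG AGT CAC ATT ACT TCA ACT TCC CAT — no ATG→stop ORF.
Frame -3: GTA CGC CTC CTT ATT CAC GCA TGC AGA AGA GTC ACA TTA CTT CAA CTT CCC ATA — no ATG→stop ORF.
Longest: frame +2, positions 2–13, 12 nt = 4 codons = 3 aa. → 12 nucleotides.

12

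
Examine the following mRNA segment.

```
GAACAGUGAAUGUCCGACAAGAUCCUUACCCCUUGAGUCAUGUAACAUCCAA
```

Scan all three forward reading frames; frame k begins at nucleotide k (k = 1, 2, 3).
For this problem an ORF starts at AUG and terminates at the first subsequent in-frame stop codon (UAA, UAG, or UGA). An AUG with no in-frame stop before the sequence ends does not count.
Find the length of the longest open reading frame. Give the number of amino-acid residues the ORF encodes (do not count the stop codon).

Frame 1: GAA CAG UGA AUG UCC GAC AAG AUC CUU ACC CCU UGA GUC AUG UAA CAU CCA — AUG at 10, stop UGA at 34 → 27 nt; AUG at 40, stop UAA at 43 → 6 nt.
Frame 2: AAC AGU GAA UGU CCG ACA AGA UCC UUA CCC CUU GAG UCA UGU AAC AUC CAA — no AUG→stop ORF.
Frame 3: ACA GUG AAU GUC CGA CAA GAU CCU UAC CCC UUG AGU CAU GUA ACA UCC — no AUG→stop ORF.
Longest: frame 1, positions 10–36, 27 nt = 9 codons = 8 aa. → 8 amino acids.

8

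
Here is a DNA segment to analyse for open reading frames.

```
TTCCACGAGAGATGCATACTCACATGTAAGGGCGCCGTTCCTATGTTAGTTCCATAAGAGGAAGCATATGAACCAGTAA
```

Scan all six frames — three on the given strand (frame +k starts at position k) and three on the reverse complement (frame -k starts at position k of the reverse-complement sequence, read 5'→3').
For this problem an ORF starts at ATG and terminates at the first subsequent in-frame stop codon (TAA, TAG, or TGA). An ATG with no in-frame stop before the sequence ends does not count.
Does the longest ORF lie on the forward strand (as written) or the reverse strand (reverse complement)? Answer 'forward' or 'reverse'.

Reverse complement (5'→3'): TTACTGGTTCATATGCTTCCTCTTATGGAACTAACATAGGAACGGCGCCCTTACATGTGAGTATGCATCTCTCGTGGAA
Frame +1: TTC CAC GAG AGA TGC ATA CTC ACA TGT AAG GGC GCC GTT CCT ATG TTA GTT CCA TAA GAG GAA GCA TAT GAA CCA GTA — ATG at 43, stop TAA at 55 → 15 nt.
Frame +2: TCC ACG AGA GAT GCA TAC TCA CAT GTA AGG GCG CCG TTC CTA TGT TAG TTC CAT AAG AGG AAG CAT ATG AAC CAG TAA — ATG at 68, stop TAA at 77 → 12 nt.
Frame +3: CCA CGA GAG ATG CAT ACT CAC ATG TAA GGG CGC CGT TCC TAT GTT AGT TCC ATA AGA GGA AGC ATA TGA ACC AGT — ATG at 12, stop TAA at 27 → 18 nt; ATG at 24, stop TAA at 27 → 6 nt.
Frame -1: TTA CTG GTT CAT ATG CTT CCT CTT ATG GAA CTA ACA TAG GAA CGG CGC CCT TAC ATG TGA GTA TGC ATC TCT CGT GGA — ATG at 13, stop TAG at 37 → 27 nt; ATG at 25, stop TAG at 37 → 15 nt; ATG at 55, stop TGA at 58 → 6 nt.
Frame -2: TAC TGG TTC ATA TGC TTC CTC TTA TGG AAC TAA CAT AGG AAC GGC GCC CTT ACA TGT GAG TAT GCA TCT CTC GTG GAA — no ATG→stop ORF.
Frame -3: ACT GGT TCA TAT GCT TCC TCT TAT GGA ACT AAC ATA GGA ACG GCG CCC TTA CAT GTG AGT ATG CAT CTC TCG TGG — no ATG→stop ORF.
Forward-strand max 18 nt; reverse-strand max 27 nt. The reverse strand has the longer ORF.

reverse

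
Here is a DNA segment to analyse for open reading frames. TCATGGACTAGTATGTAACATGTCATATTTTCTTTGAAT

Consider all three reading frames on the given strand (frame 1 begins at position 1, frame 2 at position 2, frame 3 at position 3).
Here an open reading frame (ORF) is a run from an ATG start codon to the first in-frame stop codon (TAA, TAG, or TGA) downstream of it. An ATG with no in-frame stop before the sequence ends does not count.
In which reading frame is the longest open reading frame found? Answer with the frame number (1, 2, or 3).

2

Frame 1: TCA TGG ACT AGT ATG TAA CAT GTC ATA TTT TCT TTG AAT — ATG at 13, stop TAA at 16 → 6 nt.
Frame 2: CAT GGA CTA GTA TGT AAC ATG TCA TAT TTT CTT TGA — ATG at 20, stop TGA at 35 → 18 nt.
Frame 3: ATG GAC TAG TAT GTA ACA TGT CAT ATT TTC TTT GAA — ATG at 3, stop TAG at 9 → 9 nt.
Longest ORF is 18 nt in frame 2 (positions 20–37).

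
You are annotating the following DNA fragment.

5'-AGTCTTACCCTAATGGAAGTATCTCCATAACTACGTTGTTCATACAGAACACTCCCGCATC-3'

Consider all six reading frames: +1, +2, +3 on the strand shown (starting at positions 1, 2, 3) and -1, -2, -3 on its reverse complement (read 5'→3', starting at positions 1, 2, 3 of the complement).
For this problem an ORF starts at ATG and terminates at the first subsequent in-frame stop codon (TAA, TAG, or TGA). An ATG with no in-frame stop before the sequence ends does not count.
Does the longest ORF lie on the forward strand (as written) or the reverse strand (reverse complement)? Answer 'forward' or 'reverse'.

reverse

Reverse complement (5'→3'): GATGCGGGAGTGTTCTGTATGAACAACGTAGTTATGGAGATACTTCCATTAGGGTAAGACT
Frame +1: AGT CTT ACC CTA ATG GAA GTA TCT CCA TAA CTA CGT TGT TCA TAC AGA ACA CTC CCG CAT — ATG at 13, stop TAA at 28 → 18 nt.
Frame +2: GTC TTA CCC TAA TGG AAG TAT CTC CAT AAC TAC GTT GTT CAT ACA GAA CAC TCC CGC ATC — no ATG→stop ORF.
Frame +3: TCT TAC CCT AAT GGA AGT ATC TCC ATA ACT ACG TTG TTC ATA CAG AAC ACT CCC GCA — no ATG→stop ORF.
Frame -1: GAT GCG GGA GTG TTC TGT ATG AAC AAC GTA GTT ATG GAG ATA CTT CCA TTA GGG TAA GAC — ATG at 19, stop TAA at 55 → 39 nt; ATG at 34, stop TAA at 55 → 24 nt.
Frame -2: ATG CGG GAG TGT TCT GTA TGA ACA ACG TAG TTA TGG AGA TAC TTC CAT TAG GGT AAG ACT — ATG at 2, stop TGA at 20 → 21 nt.
Frame -3: TGC GGG AGT GTT CTG TAT GAA CAA CGT AGT TAT GGA GAT ACT TCC ATT AGG GTA AGA — no ATG→stop ORF.
Forward-strand max 18 nt; reverse-strand max 39 nt. The reverse strand has the longer ORF.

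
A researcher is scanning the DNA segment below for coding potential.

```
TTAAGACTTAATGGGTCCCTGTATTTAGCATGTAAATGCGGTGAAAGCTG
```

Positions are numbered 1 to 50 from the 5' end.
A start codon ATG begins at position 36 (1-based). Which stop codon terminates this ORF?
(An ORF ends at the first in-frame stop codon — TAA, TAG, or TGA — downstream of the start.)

TGA

Codons from position 36: ATG (36–38), CGG (39–41), TGA (42–44).
The first in-frame stop codon is TGA.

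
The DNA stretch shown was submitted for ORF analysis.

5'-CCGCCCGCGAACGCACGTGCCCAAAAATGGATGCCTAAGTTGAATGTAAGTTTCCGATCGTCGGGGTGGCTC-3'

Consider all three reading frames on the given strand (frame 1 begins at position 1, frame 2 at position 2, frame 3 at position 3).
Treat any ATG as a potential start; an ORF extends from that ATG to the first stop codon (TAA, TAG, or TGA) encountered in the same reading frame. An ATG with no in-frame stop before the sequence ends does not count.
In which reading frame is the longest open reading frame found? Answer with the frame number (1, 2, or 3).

3

Frame 1: CCG CCC GCG AAC GCA CGT GCC CAA AAA TGG ATG CCT AAG TTG AAT GTA AGT TTC CGA TCG TCG GGG TGG CTC — no ATG→stop ORF.
Frame 2: CGC CCG CGA ACG CAC GTG CCC AAA AAT GGA TGC CTA AGT TGA ATG TAA GTT TCC GAT CGT CGG GGT GGC — ATG at 44, stop TAA at 47 → 6 nt.
Frame 3: GCC CGC GAA CGC ACG TGC CCA AAA ATG GAT GCC TAA GTT GAA TGT AAG TTT CCG ATC GTC GGG GTG GCT — ATG at 27, stop TAA at 36 → 12 nt.
Longest ORF is 12 nt in frame 3 (positions 27–38).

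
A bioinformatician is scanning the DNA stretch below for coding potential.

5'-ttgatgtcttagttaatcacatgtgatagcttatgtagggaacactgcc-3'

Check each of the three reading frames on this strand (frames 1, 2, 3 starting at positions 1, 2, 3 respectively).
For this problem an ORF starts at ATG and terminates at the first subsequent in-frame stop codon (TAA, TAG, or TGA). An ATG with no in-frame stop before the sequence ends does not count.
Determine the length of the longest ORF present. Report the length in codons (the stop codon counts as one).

3

Frame 1: TTG ATG TCT TAG TTA ATC ACA TGT GAT AGC TTA TGT AGG GAA CAC TGC — ATG at 4, stop TAG at 10 → 9 nt.
Frame 2: TGA TGT CTT AGT TAA TCA CAT GTG ATA GCT TAT GTA GGG AAC ACT GCC — no ATG→stop ORF.
Frame 3: GAT GTC TTA GTT AAT CAC ATG TGA TAG CTT ATG TAG GGA ACA CTG — ATG at 21, stop TGA at 24 → 6 nt; ATG at 33, stop TAG at 36 → 6 nt.
Longest: frame 1, positions 4–12, 9 nt = 3 codons = 2 aa. → 3 codons.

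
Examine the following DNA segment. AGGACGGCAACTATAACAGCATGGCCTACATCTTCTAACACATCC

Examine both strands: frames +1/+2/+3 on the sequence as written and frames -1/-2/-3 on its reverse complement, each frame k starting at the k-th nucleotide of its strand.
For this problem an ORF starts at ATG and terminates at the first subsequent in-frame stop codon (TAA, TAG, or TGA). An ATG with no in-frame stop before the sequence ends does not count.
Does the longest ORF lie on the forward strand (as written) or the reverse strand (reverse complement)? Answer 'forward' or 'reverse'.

forward

Reverse complement (5'→3'): GGATGTGTTAGAAGATGTAGGCCATGCTGTTATAGTTGCCGTCCT
Frame +1: AGG ACG GCA ACT ATA ACA GCA TGG CCT ACA TCT TCT AAC ACA TCC — no ATG→stop ORF.
Frame +2: GGA CGG CAA CTA TAA CAG CAT GGC CTA CAT CTT CTA ACA CAT — no ATG→stop ORF.
Frame +3: GAC GGC AAC TAT AAC AGC ATG GCC TAC ATC TTC TAA CAC ATC — ATG at 21, stop TAA at 36 → 18 nt.
Frame -1: GGA TGT GTT AGA AGA TGT AGG CCA TGC TGT TAT AGT TGC CGT CCT — no ATG→stop ORF.
Frame -2: GAT GTG TTA GAA GAT GTA GGC CAT GCT GTT ATA GTT GCC GTC — no ATG→stop ORF.
Frame -3: ATG TGT TAG AAG ATG TAG GCC ATG CTG TTA TAG TTG CCG TCC — ATG at 3, stop TAG at 9 → 9 nt; ATG at 15, stop TAG at 18 → 6 nt; ATG at 24, stop TAG at 33 → 12 nt.
Forward-strand max 18 nt; reverse-strand max 12 nt. The forward strand has the longer ORF.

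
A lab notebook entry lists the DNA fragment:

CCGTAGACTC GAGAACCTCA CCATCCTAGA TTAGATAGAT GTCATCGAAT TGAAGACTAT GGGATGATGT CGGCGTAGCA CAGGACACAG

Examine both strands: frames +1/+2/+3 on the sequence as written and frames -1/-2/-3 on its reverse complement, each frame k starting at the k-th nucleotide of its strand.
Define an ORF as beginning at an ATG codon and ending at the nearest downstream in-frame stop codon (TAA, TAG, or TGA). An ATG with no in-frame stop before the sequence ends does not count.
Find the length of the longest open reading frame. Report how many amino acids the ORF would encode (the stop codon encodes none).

Reverse complement (5'→3'): CTGTGTCCTGTGCTACGCCGACATCATCCCATAGTCTTCAATTCGATGACATCTATCTAATCTAGGATGGTGAGGTTCTCGAGTCTACGG
Frame +1: CCG TAG ACT CGA GAA CCT CAC CAT CCT AGA TTA GAT AGA TGT CAT CGA ATT GAA GAC TAT GGG ATG ATG TCG GCG TAG CAC AGG ACA CAG — ATG at 64, stop TAG at 76 → 15 nt; ATG at 67, stop TAG at 76 → 12 nt.
Frame +2: CGT AGA CTC GAG AAC CTC ACC ATC CTA GAT TAG ATA GAT GTC ATC GAA TTG AAG ACT ATG GGA TGA TGT CGG CGT AGC ACA GGA CAC — ATG at 59, stop TGA at 65 → 9 nt.
Frame +3: GTA GAC TCG AGA ACC TCA CCA TCC TAG ATT AGA TAG ATG TCA TCG AAT TGA AGA CTA TGG GAT GAT GTC GGC GTA GCA CAG GAC ACA — ATG at 39, stop TGA at 51 → 15 nt.
Frame -1: CTG TGT CCT GTG CTA CGC CGA CAT CAT CCC ATA GTC TTC AAT TCG ATG ACA TCT ATC TAA TCT AGG ATG GTG AGG TTC TCG AGT CTA CGG — ATG at 46, stop TAA at 58 → 15 nt.
Frame -2: TGT GTC CTG TGC TAC GCC GAC ATC ATC CCA TAG TCT TCA ATT CGA TGA CAT CTA TCT AAT CTA GGA TGG TGA GGT TCT CGA GTC TAC — no ATG→stop ORF.
Frame -3: GTG TCC TGT GCT ACG CCG ACA TCA TCC CAT AGT CTT CAA TTC GAT GAC ATC TAT CTA ATC TAG GAT GGT GAG GTT CTC GAG TCT ACG — no ATG→stop ORF.
Longest: frame +1, positions 64–78, 15 nt = 5 codons = 4 aa. → 4 amino acids.

4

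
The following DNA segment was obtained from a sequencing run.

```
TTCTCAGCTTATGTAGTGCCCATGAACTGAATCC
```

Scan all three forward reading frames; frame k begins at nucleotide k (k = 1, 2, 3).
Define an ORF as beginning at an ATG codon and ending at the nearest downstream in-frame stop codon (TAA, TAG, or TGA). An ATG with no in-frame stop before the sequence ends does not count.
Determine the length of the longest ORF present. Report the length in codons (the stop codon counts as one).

Frame 1: TTC TCA GCT TAT GTA GTG CCC ATG AAC TGA ATC — ATG at 22, stop TGA at 28 → 9 nt.
Frame 2: TCT CAG CTT ATG TAG TGC CCA TGA ACT GAA TCC — ATG at 11, stop TAG at 14 → 6 nt.
Frame 3: CTC AGC TTA TGT AGT GCC CAT GAA CTG AAT — no ATG→stop ORF.
Longest: frame 1, positions 22–30, 9 nt = 3 codons = 2 aa. → 3 codons.

3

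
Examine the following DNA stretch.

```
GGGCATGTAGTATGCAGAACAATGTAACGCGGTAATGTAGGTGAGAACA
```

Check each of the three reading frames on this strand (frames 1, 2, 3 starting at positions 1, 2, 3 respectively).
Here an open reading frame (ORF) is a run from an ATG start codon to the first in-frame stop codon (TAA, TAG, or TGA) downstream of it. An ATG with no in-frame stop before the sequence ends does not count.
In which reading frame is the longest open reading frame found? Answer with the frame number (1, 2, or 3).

3

Frame 1: GGG CAT GTA GTA TGC AGA ACA ATG TAA CGC GGT AAT GTA GGT GAG AAC — ATG at 22, stop TAA at 25 → 6 nt.
Frame 2: GGC ATG TAG TAT GCA GAA CAA TGT AAC GCG GTA ATG TAG GTG AGA ACA — ATG at 5, stop TAG at 8 → 6 nt; ATG at 35, stop TAG at 38 → 6 nt.
Frame 3: GCA TGT AGT ATG CAG AAC AAT GTA ACG CGG TAA TGT AGG TGA GAA — ATG at 12, stop TAA at 33 → 24 nt.
Longest ORF is 24 nt in frame 3 (positions 12–35).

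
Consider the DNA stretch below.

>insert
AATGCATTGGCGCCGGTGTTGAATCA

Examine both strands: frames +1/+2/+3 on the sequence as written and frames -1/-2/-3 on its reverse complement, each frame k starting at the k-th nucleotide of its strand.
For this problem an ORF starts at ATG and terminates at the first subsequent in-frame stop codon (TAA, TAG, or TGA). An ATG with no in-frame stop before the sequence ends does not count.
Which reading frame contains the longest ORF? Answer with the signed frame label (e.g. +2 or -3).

+2

Reverse complement (5'→3'): TGATTCAACACCGGCGCCAATGCATT
Frame +1: AAT GCA TTG GCG CCG GTG TTG AAT — no ATG→stop ORF.
Frame +2: ATG CAT TGG CGC CGG TGT TGA ATC — ATG at 2, stop TGA at 20 → 21 nt.
Frame +3: TGC ATT GGC GCC GGT GTT GAA TCA — no ATG→stop ORF.
Frame -1: TGA TTC AAC ACC GGC GCC AAT GCA — no ATG→stop ORF.
Frame -2: GAT TCA ACA CCG GCG CCA ATG CAT — no ATG→stop ORF.
Frame -3: ATT CAA CAC CGG CGC CAA TGC ATT — no ATG→stop ORF.
Longest ORF is 21 nt in frame +2 (positions 2–22).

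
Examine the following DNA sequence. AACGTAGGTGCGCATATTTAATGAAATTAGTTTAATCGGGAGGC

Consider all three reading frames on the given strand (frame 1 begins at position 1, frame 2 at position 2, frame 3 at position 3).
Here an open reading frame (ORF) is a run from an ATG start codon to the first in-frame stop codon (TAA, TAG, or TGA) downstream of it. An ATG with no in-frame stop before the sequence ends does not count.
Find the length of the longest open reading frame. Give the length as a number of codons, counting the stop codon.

5

Frame 1: AAC GTA GGT GCG CAT ATT TAA TGA AAT TAG TTT AAT CGG GAG — no ATG→stop ORF.
Frame 2: ACG TAG GTG CGC ATA TTT AAT GAA ATT AGT TTA ATC GGG AGG — no ATG→stop ORF.
Frame 3: CGT AGG TGC GCA TAT TTA ATG AAA TTA GTT TAA TCG GGA GGC — ATG at 21, stop TAA at 33 → 15 nt.
Longest: frame 3, positions 21–35, 15 nt = 5 codons = 4 aa. → 5 codons.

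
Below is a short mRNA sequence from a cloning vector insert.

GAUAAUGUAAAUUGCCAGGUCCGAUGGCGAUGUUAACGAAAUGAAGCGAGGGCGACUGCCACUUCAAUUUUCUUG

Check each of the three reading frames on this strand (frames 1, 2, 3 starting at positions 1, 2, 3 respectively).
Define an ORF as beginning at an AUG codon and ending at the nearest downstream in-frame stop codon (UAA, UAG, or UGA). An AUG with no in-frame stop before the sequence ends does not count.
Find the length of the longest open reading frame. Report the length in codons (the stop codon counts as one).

7

Frame 1: GAU AAU GUA AAU UGC CAG GUC CGA UGG CGA UGU UAA CGA AAU GAA GCG AGG GCG ACU GCC ACU UCA AUU UUC UUG — no AUG→stop ORF.
Frame 2: AUA AUG UAA AUU GCC AGG UCC GAU GGC GAU GUU AAC GAA AUG AAG CGA GGG CGA CUG CCA CUU CAA UUU UCU — AUG at 5, stop UAA at 8 → 6 nt.
Frame 3: UAA UGU AAA UUG CCA GGU CCG AUG GCG AUG UUA ACG AAA UGA AGC GAG GGC GAC UGC CAC UUC AAU UUU CUU — AUG at 24, stop UGA at 42 → 21 nt; AUG at 30, stop UGA at 42 → 15 nt.
Longest: frame 3, positions 24–44, 21 nt = 7 codons = 6 aa. → 7 codons.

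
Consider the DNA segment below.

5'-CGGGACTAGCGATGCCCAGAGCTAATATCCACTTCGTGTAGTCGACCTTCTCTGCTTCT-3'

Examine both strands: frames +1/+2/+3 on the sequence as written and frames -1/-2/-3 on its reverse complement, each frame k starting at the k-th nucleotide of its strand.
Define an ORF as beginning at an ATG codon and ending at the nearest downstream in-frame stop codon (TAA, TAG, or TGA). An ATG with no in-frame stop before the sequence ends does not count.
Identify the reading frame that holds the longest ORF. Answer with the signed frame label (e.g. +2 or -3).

+3

Reverse complement (5'→3'): AGAAGCAGAGAAGGTCGACTACACGAAGTGGATATTAGCTCTGGGCATCGCTAGTCCCG
Frame +1: CGG GAC TAG CGA TGC CCA GAG CTA ATA TCC ACT TCG TGT AGT CGA CCT TCT CTG CTT — no ATG→stop ORF.
Frame +2: GGG ACT AGC GAT GCC CAG AGC TAA TAT CCA CTT CGT GTA GTC GAC CTT CTC TGC TTC — no ATG→stop ORF.
Frame +3: GGA CTA GCG ATG CCC AGA GCT AAT ATC CAC TTC GTG TAG TCG ACC TTC TCT GCT TCT — ATG at 12, stop TAG at 39 → 30 nt.
Frame -1: AGA AGC AGA GAA GGT CGA CTA CAC GAA GTG GAT ATT AGC TCT GGG CAT CGC TAG TCC — no ATG→stop ORF.
Frame -2: GAA GCA GAG AAG GTC GAC TAC ACG AAG TGG ATA TTA GCT CTG GGC ATC GCT AGT CCC — no ATG→stop ORF.
Frame -3: AAG CAG AGA AGG TCG ACT ACA CGA AGT GGA TAT TAG CTC TGG GCA TCG CTA GTC CCG — no ATG→stop ORF.
Longest ORF is 30 nt in frame +3 (positions 12–41).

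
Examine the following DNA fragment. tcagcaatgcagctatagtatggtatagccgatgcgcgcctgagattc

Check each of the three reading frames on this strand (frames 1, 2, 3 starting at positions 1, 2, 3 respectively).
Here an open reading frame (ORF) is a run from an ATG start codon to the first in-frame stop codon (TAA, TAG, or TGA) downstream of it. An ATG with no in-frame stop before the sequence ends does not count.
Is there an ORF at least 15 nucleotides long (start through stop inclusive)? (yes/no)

Frame 1: TCA GCA ATG CAG CTA TAG TAT GGT ATA GCC GAT GCG CGC CTG AGA TTC — ATG at 7, stop TAG at 16 → 12 nt.
Frame 2: CAG CAA TGC AGC TAT AGT ATG GTA TAG CCG ATG CGC GCC TGA GAT — ATG at 20, stop TAG at 26 → 9 nt; ATG at 32, stop TGA at 41 → 12 nt.
Frame 3: AGC AAT GCA GCT ATA GTA TGG TAT AGC CGA TGC GCG CCT GAG ATT — no ATG→stop ORF.
Largest ORF found is 12 nucleotides < 15, so no.

no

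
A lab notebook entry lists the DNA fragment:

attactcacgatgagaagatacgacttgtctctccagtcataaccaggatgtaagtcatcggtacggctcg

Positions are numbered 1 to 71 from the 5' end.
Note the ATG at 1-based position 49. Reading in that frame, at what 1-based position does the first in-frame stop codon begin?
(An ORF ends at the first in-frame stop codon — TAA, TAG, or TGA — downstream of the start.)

Codons from position 49: ATG (49–51), TAA (52–54).
TAA is a stop codon; it begins at position 52.

52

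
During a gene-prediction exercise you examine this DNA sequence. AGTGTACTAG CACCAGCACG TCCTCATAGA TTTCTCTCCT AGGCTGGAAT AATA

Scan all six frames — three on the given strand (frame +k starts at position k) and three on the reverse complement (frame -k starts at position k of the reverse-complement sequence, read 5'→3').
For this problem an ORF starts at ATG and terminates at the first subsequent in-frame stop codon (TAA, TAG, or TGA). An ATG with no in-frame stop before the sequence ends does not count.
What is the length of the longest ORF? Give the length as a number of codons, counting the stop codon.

Reverse complement (5'→3'): TATTATTCCAGCCTAGGAGAGAAATCTATGAGGACGTGCTGGTGCTAGTACACT
Frame +1: AGT GTA CTA GCA CCA GCA CGT CCT CAT AGA TTT CTC TCC TAG GCT GGA ATA ATA — no ATG→stop ORF.
Frame +2: GTG TAC TAG CAC CAG CAC GTC CTC ATA GAT TTC TCT CCT AGG CTG GAA TAA — no ATG→stop ORF.
Frame +3: TGT ACT AGC ACC AGC ACG TCC TCA TAG ATT TCT CTC CTA GGC TGG AAT AAT — no ATG→stop ORF.
Frame -1: TAT TAT TCC AGC CTA GGA GAG AAA TCT ATG AGG ACG TGC TGG TGC TAG TAC ACT — ATG at 28, stop TAG at 46 → 21 nt.
Frame -2: ATT ATT CCA GCC TAG GAG AGA AAT CTA TGA GGA CGT GCT GGT GCT AGT ACA — no ATG→stop ORF.
Frame -3: TTA TTC CAG CCT AGG AGA GAA ATC TAT GAG GAC GTG CTG GTG CTA GTA CAC — no ATG→stop ORF.
Longest: frame -1, positions 28–48, 21 nt = 7 codons = 6 aa. → 7 codons.

7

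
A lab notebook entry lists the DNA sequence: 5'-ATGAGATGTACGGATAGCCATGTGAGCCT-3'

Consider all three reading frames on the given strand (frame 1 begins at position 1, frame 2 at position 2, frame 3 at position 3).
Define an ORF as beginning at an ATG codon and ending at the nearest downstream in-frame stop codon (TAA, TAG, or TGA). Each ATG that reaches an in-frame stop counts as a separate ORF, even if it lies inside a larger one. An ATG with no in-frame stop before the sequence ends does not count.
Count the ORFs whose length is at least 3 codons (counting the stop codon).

Frame 1: ATG AGA TGT ACG GAT AGC CAT GTG AGC — no ATG→stop ORF.
Frame 2: TGA GAT GTA CGG ATA GCC ATG TGA GCC — ATG at 20, stop TGA at 23 → 6 nt.
Frame 3: GAG ATG TAC GGA TAG CCA TGT GAG CCT — ATG at 6, stop TAG at 15 → 12 nt.
ORFs ≥ 3 codons: frame 3 6–17 (4 codons). Count = 1.

1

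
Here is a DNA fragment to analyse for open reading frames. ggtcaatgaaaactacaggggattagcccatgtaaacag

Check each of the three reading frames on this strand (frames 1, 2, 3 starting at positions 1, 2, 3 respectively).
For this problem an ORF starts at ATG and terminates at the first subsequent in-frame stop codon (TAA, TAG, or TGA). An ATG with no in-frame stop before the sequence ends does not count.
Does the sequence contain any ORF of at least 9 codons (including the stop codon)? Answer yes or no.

Frame 1: GGT CAA TGA AAA CTA CAG GGG ATT AGC CCA TGT AAA CAG — no ATG→stop ORF.
Frame 2: GTC AAT GAA AAC TAC AGG GGA TTA GCC CAT GTA AAC — no ATG→stop ORF.
Frame 3: TCA ATG AAA ACT ACA GGG GAT TAG CCC ATG TAA ACA — ATG at 6, stop TAG at 24 → 21 nt; ATG at 30, stop TAA at 33 → 6 nt.
Largest ORF found is 7 codons < 9, so no.

no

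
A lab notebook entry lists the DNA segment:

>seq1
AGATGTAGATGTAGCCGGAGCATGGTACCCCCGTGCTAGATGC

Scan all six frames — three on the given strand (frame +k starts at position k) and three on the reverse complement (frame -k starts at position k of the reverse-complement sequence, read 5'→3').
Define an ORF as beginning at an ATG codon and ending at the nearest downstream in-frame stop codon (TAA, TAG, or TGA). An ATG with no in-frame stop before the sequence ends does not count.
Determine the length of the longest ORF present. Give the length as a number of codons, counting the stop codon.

Reverse complement (5'→3'): GCATCTAGCACGGGGGTACCATGCTCCGGCTACATCTACATCT
Frame +1: AGA TGT AGA TGT AGC CGG AGC ATG GTA CCC CCG TGC TAG ATG — ATG at 22, stop TAG at 37 → 18 nt.
Frame +2: GAT GTA GAT GTA GCC GGA GCA TGG TAC CCC CGT GCT AGA TGC — no ATG→stop ORF.
Frame +3: ATG TAG ATG TAG CCG GAG CAT GGT ACC CCC GTG CTA GAT — ATG at 3, stop TAG at 6 → 6 nt; ATG at 9, stop TAG at 12 → 6 nt.
Frame -1: GCA TCT AGC ACG GGG GTA CCA TGC TCC GGC TAC ATC TAC ATC — no ATG→stop ORF.
Frame -2: CAT CTA GCA CGG GGG TAC CAT GCT CCG GCT ACA TCT ACA TCT — no ATG→stop ORF.
Frame -3: ATC TAG CAC GGG GGT ACC ATG CTC CGG CTA CAT CTA CAT — no ATG→stop ORF.
Longest: frame +1, positions 22–39, 18 nt = 6 codons = 5 aa. → 6 codons.

6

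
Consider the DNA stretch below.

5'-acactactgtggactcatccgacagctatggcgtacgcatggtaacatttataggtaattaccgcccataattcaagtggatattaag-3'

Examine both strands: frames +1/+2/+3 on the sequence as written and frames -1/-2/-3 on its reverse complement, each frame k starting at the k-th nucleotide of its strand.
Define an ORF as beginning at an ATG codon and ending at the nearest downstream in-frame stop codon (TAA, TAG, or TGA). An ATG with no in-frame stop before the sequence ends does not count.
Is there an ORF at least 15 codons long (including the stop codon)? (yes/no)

Reverse complement (5'→3'): CTTAATATCCACTTGAATTATGGGCGGTAATTACCTATAAATGTTACCATGCGTACGCCATAGCTGTCGGATGAGTCCACAGTAGTGT
Frame +1: ACA CTA CTG TGG ACT CAT CCG ACA GCT ATG GCG TAC GCA TGG TAA CAT TTA TAG GTA ATT ACC GCC CAT AAT TCA AGT GGA TAT TAA — ATG at 28, stop TAA at 43 → 18 nt.
Frame +2: CAC TAC TGT GGA CTC ATC CGA CAG CTA TGG CGT ACG CAT GGT AAC ATT TAT AGG TAA TTA CCG CCC ATA ATT CAA GTG GAT ATT AAG — no ATG→stop ORF.
Frame +3: ACT ACT GTG GAC TCA TCC GAC AGC TAT GGC GTA CGC ATG GTA ACA TTT ATA GGT AAT TAC CGC CCA TAA TTC AAG TGG ATA TTA — ATG at 39, stop TAA at 69 → 33 nt.
Frame -1: CTT AAT ATC CAC TTG AAT TAT GGG CGG TAA TTA CCT ATA AAT GTT ACC ATG CGT ACG CCA TAG CTG TCG GAT GAG TCC ACA GTA GTG — ATG at 49, stop TAG at 61 → 15 nt.
Frame -2: TTA ATA TCC ACT TGA ATT ATG GGC GGT AAT TAC CTA TAA ATG TTA CCA TGC GTA CGC CAT AGC TGT CGG ATG AGT CCA CAG TAG TGT — ATG at 20, stop TAA at 38 → 21 nt; ATG at 41, stop TAG at 83 → 45 nt; ATG at 71, stop TAG at 83 → 15 nt.
Frame -3: TAA TAT CCA CTT GAA TTA TGG GCG GTA ATT ACC TAT AAA TGT TAC CAT GCG TAC GCC ATA GCT GTC GGA TGA GTC CAC AGT AGT — no ATG→stop ORF.
Frame -2 has an ORF of 15 codons (positions 41–85) ≥ 15, so yes.

yes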